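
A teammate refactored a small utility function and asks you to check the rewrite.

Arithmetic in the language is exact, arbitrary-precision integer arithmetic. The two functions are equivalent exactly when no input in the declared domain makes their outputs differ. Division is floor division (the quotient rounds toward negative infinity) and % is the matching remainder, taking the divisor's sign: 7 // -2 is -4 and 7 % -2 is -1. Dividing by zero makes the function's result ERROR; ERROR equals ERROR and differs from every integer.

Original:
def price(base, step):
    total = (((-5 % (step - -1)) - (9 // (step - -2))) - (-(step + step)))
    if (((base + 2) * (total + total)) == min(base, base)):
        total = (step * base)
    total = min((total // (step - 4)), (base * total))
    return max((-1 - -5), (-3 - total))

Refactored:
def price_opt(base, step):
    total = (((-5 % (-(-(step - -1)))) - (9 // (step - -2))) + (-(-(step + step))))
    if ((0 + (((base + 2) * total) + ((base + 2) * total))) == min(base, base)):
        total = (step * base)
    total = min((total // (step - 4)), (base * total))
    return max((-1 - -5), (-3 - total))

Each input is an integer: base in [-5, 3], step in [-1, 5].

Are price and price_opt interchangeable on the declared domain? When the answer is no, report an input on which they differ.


Although constant usage differs; also arithmetic usage differs, 63/63 inputs agree.
verdict: equivalent


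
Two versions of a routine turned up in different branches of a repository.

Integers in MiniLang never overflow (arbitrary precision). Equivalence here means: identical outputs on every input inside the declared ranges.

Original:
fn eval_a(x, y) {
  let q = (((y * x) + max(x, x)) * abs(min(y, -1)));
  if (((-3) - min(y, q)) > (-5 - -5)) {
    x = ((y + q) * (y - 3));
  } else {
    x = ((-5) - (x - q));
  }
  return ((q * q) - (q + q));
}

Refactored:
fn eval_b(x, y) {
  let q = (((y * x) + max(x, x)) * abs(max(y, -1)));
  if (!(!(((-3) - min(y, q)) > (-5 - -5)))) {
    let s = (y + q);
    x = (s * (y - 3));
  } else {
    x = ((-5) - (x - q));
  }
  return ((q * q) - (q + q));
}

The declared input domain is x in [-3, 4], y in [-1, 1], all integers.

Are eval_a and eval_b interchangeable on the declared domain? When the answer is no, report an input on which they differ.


x=-3, y=0 yields 15 from eval_a but 0 from eval_b.
verdict: not equivalent; witness: x=-3, y=0


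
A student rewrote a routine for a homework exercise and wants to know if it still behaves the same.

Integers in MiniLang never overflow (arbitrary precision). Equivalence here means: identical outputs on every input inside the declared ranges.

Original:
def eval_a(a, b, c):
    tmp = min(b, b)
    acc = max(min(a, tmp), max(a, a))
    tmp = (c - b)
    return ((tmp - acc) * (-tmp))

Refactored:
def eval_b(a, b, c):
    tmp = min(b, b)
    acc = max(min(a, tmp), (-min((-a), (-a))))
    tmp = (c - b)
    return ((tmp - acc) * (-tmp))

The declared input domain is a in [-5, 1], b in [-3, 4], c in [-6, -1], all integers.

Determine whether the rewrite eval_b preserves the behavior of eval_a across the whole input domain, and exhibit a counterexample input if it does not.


Although min/max/abs usage differs, 336/336 inputs agree.
verdict: equivalent


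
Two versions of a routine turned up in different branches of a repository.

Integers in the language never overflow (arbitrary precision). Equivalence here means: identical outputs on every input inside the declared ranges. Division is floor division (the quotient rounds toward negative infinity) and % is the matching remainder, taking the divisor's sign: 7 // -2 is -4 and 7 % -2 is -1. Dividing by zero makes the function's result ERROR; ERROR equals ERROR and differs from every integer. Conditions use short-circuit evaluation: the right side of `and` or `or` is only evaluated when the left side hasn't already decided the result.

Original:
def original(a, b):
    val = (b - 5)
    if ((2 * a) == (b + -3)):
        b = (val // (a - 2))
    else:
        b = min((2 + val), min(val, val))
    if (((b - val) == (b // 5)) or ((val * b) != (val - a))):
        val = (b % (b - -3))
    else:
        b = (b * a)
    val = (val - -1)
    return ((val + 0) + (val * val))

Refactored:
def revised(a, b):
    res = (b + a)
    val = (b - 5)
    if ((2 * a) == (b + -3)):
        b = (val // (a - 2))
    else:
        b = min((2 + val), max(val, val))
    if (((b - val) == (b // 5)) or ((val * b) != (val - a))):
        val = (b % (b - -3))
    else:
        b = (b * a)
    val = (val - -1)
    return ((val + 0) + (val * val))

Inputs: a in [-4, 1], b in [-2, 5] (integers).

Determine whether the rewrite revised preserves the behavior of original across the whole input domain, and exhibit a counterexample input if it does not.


The one real change (`min(val, val)` became `max(val, val)`) has no effect anywhere in the declared ranges; all 48 inputs agree.
verdict: equivalent


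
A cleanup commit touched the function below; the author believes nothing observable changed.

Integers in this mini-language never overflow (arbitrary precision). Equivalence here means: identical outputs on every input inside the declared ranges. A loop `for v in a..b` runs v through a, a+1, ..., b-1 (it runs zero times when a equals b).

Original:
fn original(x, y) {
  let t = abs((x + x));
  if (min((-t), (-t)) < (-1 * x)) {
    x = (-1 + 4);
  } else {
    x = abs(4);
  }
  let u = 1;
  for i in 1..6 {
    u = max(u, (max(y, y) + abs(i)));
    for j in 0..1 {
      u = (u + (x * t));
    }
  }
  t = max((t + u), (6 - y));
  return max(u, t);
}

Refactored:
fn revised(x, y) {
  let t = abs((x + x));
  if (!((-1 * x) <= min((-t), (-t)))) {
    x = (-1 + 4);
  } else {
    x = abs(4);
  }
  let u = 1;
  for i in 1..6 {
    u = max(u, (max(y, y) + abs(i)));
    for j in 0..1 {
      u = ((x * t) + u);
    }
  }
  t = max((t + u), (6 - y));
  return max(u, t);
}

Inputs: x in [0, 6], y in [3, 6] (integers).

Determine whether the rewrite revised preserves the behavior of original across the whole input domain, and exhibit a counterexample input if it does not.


Equivalent — the differences include comparison usage differs, boolean connective usage differs, yet no declared input distinguishes the two.
One worked example (x=4, y=3) — original: t becomes 8; next (min((-t), (-t)) < (-1 * x)) evaluates to true; next x becomes 3; next u becomes 1; next at i=1:; next u becomes 4; next at j=0:; next u becomes 28; next at i=2:; next u becomes 28; next at j=0:; next u becomes 52; next at i=3:; next u becomes 52; next at j=0:; next u becomes 76; next at i=4:; next u becomes 76; next at j=0:; next u becomes 100; next at i=5:; next u becomes 100; next at j=0:; next u becomes 124; next t becomes 132; next final value 132; revised: t becomes 8; next (!((-1 * x) <= min((-t), (-t)))) evaluates to true; next x becomes 3; next u becomes 1; next at i=1:; next u becomes 4; next at j=0:; next u becomes 28; next at i=2:; next u becomes 28; next at j=0:; next u becomes 52; next at i=3:; next u becomes 52; next at j=0:; next u becomes 76; next at i=4:; next u becomes 76; next at j=0:; next u becomes 100; next at i=5:; next u becomes 100; next at j=0:; next u becomes 124; next t becomes 132; next final value 132; agreement on 132.
Checked all 28 inputs in the declared domain: the outputs agree on every one.
verdict: equivalent


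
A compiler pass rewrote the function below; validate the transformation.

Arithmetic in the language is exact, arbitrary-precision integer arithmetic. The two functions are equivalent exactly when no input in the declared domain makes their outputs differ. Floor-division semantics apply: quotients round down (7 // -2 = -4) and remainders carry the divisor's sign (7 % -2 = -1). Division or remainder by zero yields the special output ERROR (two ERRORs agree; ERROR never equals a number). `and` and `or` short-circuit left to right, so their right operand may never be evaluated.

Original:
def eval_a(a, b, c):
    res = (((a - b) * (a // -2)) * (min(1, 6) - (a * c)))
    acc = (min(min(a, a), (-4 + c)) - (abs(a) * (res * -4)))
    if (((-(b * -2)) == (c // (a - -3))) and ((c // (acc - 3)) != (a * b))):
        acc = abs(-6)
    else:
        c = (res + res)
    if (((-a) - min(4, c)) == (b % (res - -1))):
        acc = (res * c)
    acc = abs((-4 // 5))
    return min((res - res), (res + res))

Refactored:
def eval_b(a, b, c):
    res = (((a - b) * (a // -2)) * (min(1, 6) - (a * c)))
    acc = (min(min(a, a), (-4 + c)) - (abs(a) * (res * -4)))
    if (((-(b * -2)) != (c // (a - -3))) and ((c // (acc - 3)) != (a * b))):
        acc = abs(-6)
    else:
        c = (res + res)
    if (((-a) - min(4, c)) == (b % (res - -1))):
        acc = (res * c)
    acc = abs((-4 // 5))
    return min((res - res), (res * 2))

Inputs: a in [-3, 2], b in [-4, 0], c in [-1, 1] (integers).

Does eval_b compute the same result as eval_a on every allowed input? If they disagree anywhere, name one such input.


Input a=-2, b=-1, c=-1: 0 from eval_a versus ERROR from eval_b.
verdict: not equivalent; witness: a=-2, b=-1, c=-1


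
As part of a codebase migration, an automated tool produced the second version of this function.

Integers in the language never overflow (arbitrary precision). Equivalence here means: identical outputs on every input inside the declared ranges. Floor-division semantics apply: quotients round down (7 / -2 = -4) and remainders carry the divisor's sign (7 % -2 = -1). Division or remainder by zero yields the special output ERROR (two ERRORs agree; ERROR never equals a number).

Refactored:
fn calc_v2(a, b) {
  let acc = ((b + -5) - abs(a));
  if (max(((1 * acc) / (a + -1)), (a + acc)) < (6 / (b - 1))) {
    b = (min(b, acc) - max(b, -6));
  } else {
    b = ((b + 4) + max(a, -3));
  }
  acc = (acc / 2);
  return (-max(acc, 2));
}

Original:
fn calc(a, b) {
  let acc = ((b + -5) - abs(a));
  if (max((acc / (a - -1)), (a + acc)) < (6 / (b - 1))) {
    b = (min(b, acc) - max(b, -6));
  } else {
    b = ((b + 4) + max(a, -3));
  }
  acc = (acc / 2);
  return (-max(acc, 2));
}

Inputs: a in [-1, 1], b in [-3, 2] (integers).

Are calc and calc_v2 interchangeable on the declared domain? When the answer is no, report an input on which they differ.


Try a=-1, b=-3.
calc: acc becomes -9; next hits division by zero so the output is ERROR
calc_v2: acc becomes -9; next (max(((1 * acc) / (a + -1)), (a + acc)) < (6 / (b - 1))) evaluates to false; next b becomes 0; next acc becomes -5; next final value -2
ERROR against -2: the behavior changed.
verdict: not equivalent; witness: a=-1, b=-3


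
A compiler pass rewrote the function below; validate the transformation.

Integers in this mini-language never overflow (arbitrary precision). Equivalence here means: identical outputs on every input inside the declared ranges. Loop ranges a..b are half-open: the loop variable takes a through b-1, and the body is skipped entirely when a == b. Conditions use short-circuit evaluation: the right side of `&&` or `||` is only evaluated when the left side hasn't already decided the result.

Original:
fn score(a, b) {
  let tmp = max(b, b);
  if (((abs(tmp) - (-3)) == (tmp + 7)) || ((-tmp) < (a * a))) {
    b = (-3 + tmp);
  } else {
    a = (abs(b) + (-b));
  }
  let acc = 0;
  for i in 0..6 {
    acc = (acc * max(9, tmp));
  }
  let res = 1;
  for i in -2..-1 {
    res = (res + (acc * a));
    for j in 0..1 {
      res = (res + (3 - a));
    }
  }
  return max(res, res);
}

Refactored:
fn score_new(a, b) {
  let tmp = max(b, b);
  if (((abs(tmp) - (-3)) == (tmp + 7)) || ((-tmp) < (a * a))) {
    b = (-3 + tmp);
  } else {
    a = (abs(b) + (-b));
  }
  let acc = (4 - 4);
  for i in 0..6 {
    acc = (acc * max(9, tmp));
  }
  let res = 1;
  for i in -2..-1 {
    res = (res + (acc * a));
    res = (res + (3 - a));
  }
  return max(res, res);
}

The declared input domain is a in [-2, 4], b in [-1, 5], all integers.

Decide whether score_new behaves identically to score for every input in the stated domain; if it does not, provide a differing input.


Side by side, the visible changes include: loop structure differs; local variable names differ; statement counts differ; arithmetic usage differs; constant usage differs.
Spot check at a=4, b=5 — score: tmp := 5 | (((abs(tmp) - (-3)) == (tmp + 7)) || ((-tmp) < (a * a))): true | b := 2 | acc := 0 | iter i=0: | acc := 0 | iter i=1: | acc := 0 | iter i=2: | acc := 0 | iter i=3: | acc := 0 | iter i=4: | acc := 0 | iter i=5: | acc := 0 | res := 1 | iter i=-2: | res := 1 | iter j=0: | res := 0 | result 0. score_new: tmp := 5 | (((abs(tmp) - (-3)) == (tmp + 7)) || ((-tmp) < (a * a))): true | b := 2 | acc := 0 | iter i=0: | acc := 0 | iter i=1: | acc := 0 | iter i=2: | acc := 0 | iter i=3: | acc := 0 | iter i=4: | acc := 0 | iter i=5: | acc := 0 | res := 1 | iter i=-2: | res := 1 | res := 0 | result 0. Both give 0.
Across all 49 domain points the two functions coincide.
verdict: equivalent


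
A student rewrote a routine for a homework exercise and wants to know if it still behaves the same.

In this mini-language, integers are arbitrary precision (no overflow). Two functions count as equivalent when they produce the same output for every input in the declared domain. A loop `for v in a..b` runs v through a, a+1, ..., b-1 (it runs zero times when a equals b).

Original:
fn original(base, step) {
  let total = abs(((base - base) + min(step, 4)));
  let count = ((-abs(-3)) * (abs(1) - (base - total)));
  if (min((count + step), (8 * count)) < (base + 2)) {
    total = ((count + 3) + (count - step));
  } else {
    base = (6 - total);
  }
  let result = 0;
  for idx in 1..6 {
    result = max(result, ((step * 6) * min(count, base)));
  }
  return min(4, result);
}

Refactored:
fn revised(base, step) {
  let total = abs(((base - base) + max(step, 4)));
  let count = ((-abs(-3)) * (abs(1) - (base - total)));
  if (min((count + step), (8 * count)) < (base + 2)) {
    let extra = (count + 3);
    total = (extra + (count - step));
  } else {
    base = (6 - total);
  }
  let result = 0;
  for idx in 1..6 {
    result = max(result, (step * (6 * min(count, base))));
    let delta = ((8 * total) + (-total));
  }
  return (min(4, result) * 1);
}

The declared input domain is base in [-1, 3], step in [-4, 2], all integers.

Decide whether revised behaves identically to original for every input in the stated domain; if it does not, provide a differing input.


These are not equivalent — on base=2, step=-1 the outputs split (0 vs 4).
original: total = 1; count = 0; (min((count + step), (8 * count)) < (base + 2)) -> true; total = 4; result = 0; [idx=1]; result = 0; [idx=2]; result = 0; [idx=3]; result = 0; [idx=4]; result = 0; [idx=5]; result = 0; return 0
revised: total = 4; count = -9; (min((count + step), (8 * count)) < (base + 2)) -> true; extra = -6; total = -14; result = 0; [idx=1]; result = 54; delta = -98; [idx=2]; result = 54; delta = -98; [idx=3]; result = 54; delta = -98; [idx=4]; result = 54; delta = -98; [idx=5]; result = 54; delta = -98; return 4
verdict: not equivalent; witness: base=2, step=-1


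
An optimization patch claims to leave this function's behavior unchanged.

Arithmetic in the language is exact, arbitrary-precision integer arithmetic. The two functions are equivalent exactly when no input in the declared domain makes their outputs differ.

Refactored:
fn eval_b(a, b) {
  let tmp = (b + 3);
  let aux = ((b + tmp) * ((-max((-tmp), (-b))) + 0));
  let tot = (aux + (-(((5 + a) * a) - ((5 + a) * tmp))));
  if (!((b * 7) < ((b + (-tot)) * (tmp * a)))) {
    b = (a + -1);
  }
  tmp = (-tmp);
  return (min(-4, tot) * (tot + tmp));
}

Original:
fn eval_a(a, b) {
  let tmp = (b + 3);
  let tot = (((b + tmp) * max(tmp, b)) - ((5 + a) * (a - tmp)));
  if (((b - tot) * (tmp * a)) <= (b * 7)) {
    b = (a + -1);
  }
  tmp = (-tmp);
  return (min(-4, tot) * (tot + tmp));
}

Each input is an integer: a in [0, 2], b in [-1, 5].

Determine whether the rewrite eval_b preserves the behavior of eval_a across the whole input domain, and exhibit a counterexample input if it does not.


Consider the input a=0, b=-1.
eval_a: tmp=2, then tot=12, then (((b - tot) * (tmp * a)) <= (b * 7)) is false, then tmp=-2, then returns -40
eval_b: tmp=2, then aux=-1, then tot=9, then (!((b * 7) < ((b + (-tot)) * (tmp * a)))) is false, then tmp=-2, then returns -28
-40 vs -28 — the two versions disagree here.
verdict: not equivalent; witness: a=0, b=-1


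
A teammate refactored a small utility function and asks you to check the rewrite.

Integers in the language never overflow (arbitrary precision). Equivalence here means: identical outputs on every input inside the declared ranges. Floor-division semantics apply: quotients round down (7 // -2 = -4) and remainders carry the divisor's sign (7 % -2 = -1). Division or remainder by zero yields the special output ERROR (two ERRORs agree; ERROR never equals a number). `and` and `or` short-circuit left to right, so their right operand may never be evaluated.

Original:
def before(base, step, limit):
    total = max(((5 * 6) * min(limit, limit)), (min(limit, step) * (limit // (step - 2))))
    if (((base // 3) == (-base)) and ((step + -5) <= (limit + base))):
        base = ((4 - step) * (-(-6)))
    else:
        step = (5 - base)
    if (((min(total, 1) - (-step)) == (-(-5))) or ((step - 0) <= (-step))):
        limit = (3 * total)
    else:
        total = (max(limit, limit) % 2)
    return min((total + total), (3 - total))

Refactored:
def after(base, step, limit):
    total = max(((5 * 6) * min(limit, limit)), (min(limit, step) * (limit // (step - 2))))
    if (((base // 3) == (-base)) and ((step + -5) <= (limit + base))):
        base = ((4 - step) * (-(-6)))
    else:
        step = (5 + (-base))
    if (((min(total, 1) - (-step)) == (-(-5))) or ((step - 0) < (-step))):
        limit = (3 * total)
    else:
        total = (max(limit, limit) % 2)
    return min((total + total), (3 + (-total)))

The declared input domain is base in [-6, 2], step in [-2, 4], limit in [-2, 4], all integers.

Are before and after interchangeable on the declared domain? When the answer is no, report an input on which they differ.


There is a counterexample at base=0, step=0, limit=-2: -4 on one side, 0 on the other.
before: total := -2 | (((base // 3) == (-base)) and ((step + -5) <= (limit + base))): true | base := 24 | (((min(total, 1) - (-step)) == (-(-5))) or ((step - 0) <= (-step))): true | limit := -6 | result -4
after: total := -2 | (((base // 3) == (-base)) and ((step + -5) <= (limit + base))): true | base := 24 | (((min(total, 1) - (-step)) == (-(-5))) or ((step - 0) < (-step))): false | total := 0 | result 0
verdict: not equivalent; witness: base=0, step=0, limit=-2


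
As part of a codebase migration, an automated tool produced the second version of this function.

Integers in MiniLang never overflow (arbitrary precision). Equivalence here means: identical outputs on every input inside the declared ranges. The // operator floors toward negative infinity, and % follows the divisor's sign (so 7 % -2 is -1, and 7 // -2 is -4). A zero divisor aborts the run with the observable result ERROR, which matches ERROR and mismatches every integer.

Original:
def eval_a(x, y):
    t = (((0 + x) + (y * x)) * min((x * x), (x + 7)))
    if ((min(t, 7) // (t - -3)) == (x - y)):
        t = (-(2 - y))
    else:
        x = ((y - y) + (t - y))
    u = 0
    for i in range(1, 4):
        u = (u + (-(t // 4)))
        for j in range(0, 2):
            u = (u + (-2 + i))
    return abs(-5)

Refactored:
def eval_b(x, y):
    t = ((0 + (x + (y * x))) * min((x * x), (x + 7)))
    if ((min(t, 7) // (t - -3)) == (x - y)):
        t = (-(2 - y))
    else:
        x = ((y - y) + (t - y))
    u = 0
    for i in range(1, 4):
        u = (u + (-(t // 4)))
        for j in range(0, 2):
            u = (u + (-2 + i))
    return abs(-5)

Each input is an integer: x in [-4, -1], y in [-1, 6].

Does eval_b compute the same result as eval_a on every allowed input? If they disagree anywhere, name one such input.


Comparing the listings, the differences include: same computation, different form.
One worked example (x=-3, y=5) — eval_a: t := -72 | ((min(t, 7) // (t - -3)) == (x - y)): false | x := -77 | u := 0 | iter i=1: | u := 18 | iter j=0: | u := 17 | iter j=1: | u := 16 | iter i=2: | u := 34 | iter j=0: | u := 34 | iter j=1: | u := 34 | iter i=3: | u := 52 | iter j=0: | u := 53 | iter j=1: | u := 54 | result 5; eval_b: t := -72 | ((min(t, 7) // (t - -3)) == (x - y)): false | x := -77 | u := 0 | iter i=1: | u := 18 | iter j=0: | u := 17 | iter j=1: | u := 16 | iter i=2: | u := 34 | iter j=0: | u := 34 | iter j=1: | u := 34 | iter i=3: | u := 52 | iter j=0: | u := 53 | iter j=1: | u := 54 | result 5; agreement on 5.
Sweeping the whole domain (32 inputs) finds no disagreement.
verdict: equivalent


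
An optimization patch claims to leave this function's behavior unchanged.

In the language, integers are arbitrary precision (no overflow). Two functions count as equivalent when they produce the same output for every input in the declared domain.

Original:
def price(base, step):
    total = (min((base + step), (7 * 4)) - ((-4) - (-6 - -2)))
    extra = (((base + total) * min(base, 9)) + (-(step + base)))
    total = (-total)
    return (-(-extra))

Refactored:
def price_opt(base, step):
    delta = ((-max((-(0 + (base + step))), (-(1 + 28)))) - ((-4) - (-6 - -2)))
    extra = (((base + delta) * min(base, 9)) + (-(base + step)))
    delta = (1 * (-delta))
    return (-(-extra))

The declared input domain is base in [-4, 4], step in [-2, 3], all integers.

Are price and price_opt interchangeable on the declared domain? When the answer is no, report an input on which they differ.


Whatever the rewrite altered, no input in the stated domain can expose a difference.
Spot check at base=-1, step=0 — price: total=-1, then extra=3, then total=1, then returns 3. price_opt: delta=-1, then extra=3, then delta=1, then returns 3. Both give 3.
Across all 54 domain points the two functions coincide.
verdict: equivalent


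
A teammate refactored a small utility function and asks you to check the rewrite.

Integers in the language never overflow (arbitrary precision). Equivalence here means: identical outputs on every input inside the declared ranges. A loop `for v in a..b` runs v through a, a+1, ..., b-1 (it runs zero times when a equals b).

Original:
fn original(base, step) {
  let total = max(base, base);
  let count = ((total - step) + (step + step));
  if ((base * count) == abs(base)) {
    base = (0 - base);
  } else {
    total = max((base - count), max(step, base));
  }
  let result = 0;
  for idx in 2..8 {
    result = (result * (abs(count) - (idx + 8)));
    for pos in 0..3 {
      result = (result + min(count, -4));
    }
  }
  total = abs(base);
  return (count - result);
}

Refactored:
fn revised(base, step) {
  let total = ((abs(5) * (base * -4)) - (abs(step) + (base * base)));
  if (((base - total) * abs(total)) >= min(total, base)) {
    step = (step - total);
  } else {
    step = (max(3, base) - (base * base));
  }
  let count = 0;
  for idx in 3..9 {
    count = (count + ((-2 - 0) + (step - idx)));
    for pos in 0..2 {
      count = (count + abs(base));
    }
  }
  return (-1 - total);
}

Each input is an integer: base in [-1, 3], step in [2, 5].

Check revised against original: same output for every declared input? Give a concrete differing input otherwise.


The rewrite breaks on base=-1, step=2, where the results are -2618771 and -18.
original: total := -1 | count := 1 | ((base * count) == abs(base)): false | total := 2 | result := 0 | iter idx=2: | result := 0 | iter pos=0: | result := -4 | iter pos=1: | result := -8 | iter pos=2: | result := -12 | iter idx=3: | result := 120 | iter pos=0: | result := 116 | iter pos=1: | result := 112 | iter pos=2: | result := 108 | iter idx=4: | result := -1188 | iter pos=0: | result := -1192 | iter pos=1: | result := -1196 | iter pos=2: | result := -1200 | iter idx=5: | result := 14400 | iter pos=0: | result := 14396 | iter pos=1: | result := 14392 | iter pos=2: | result := 14388 | iter idx=6: | result := -187044 | iter pos=0: | result := -187048 | iter pos=1: | result := -187052 | iter pos=2: | result := -187056 | iter idx=7: | result := 2618784 | iter pos=0: | result := 2618780 | iter pos=1: | result := 2618776 | iter pos=2: | result := 2618772 | total := 1 | result -2618771
revised: total := 17 | (((base - total) * abs(total)) >= min(total, base)): false | step := 2 | count := 0 | iter idx=3: | count := -3 | iter pos=0: | count := -2 | iter pos=1: | count := -1 | iter idx=4: | count := -5 | iter pos=0: | count := -4 | iter pos=1: | count := -3 | iter idx=5: | count := -8 | iter pos=0: | count := -7 | iter pos=1: | count := -6 | iter idx=6: | count := -12 | iter pos=0: | count := -11 | iter pos=1: | count := -10 | iter idx=7: | count := -17 | iter pos=0: | count := -16 | iter pos=1: | count := -15 | iter idx=8: | count := -23 | iter pos=0: | count := -22 | iter pos=1: | count := -21 | result -18
verdict: not equivalent; witness: base=-1, step=2


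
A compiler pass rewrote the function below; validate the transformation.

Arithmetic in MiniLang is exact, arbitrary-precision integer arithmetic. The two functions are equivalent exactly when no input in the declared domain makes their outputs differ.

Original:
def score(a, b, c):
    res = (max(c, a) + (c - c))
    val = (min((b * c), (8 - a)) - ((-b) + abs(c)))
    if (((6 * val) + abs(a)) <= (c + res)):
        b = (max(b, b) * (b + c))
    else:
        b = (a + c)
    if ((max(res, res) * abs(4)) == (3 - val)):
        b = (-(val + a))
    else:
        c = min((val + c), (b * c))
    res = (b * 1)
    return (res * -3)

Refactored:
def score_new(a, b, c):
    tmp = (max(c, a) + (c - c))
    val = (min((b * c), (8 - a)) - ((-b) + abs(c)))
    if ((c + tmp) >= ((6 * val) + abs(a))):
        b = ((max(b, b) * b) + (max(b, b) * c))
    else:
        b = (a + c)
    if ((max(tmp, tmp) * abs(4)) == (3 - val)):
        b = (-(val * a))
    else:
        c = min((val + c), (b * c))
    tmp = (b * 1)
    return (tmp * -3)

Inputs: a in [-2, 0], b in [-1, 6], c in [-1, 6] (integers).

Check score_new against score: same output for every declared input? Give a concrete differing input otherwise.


Try a=-2, b=-1, c=2.
score: res = 2; val = -5; (((6 * val) + abs(a)) <= (c + res)) -> true; b = -1; ((max(res, res) * abs(4)) == (3 - val)) -> true; b = 7; res = 7; return -21
score_new: tmp = 2; val = -5; ((c + tmp) >= ((6 * val) + abs(a))) -> true; b = -1; ((max(tmp, tmp) * abs(4)) == (3 - val)) -> true; b = -10; tmp = -10; return 30
-21 vs 30 — the two versions disagree here.
verdict: not equivalent; witness: a=-2, b=-1, c=2


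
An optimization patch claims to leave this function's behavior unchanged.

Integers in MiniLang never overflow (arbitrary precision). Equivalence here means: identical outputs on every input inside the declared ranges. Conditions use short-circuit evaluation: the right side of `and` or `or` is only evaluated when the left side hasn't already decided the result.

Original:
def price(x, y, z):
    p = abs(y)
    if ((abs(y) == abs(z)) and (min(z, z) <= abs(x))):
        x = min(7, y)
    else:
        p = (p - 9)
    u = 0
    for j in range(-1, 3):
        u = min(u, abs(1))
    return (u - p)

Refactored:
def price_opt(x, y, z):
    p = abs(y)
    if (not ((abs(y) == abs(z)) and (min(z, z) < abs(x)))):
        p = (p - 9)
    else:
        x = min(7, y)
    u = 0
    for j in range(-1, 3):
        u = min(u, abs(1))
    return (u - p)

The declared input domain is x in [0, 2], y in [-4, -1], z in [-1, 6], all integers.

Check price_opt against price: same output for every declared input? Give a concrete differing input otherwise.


There is a counterexample at x=1, y=-1, z=1: -1 on one side, 8 on the other.
price: p=1, then ((abs(y) == abs(z)) and (min(z, z) <= abs(x))) is true, then x=-1, then u=0, then (j=-1), then u=0, then (j=0), then u=0, then (j=1), then u=0, then (j=2), then u=0, then returns -1
price_opt: p=1, then (not ((abs(y) == abs(z)) and (min(z, z) < abs(x)))) is true, then p=-8, then u=0, then (j=-1), then u=0, then (j=0), then u=0, then (j=1), then u=0, then (j=2), then u=0, then returns 8
verdict: not equivalent; witness: x=1, y=-1, z=1


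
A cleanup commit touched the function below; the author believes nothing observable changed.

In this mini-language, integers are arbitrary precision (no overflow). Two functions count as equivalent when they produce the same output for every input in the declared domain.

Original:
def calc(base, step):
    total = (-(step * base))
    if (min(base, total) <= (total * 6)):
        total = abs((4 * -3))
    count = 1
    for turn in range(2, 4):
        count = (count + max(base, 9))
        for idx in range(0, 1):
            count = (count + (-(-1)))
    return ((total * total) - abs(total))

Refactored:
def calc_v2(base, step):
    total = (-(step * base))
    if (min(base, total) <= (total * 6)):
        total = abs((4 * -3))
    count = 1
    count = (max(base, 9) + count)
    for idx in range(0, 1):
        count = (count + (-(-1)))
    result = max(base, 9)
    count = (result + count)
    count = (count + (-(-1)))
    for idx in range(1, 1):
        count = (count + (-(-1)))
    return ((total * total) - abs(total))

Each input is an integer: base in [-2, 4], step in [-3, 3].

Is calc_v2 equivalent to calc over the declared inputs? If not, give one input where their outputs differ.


Differences: min/max/abs usage differs; statement counts differ; local variable names differ; constant usage differs; arithmetic usage differs; loop structure differs — yet all 49 inputs agree.
verdict: equivalent


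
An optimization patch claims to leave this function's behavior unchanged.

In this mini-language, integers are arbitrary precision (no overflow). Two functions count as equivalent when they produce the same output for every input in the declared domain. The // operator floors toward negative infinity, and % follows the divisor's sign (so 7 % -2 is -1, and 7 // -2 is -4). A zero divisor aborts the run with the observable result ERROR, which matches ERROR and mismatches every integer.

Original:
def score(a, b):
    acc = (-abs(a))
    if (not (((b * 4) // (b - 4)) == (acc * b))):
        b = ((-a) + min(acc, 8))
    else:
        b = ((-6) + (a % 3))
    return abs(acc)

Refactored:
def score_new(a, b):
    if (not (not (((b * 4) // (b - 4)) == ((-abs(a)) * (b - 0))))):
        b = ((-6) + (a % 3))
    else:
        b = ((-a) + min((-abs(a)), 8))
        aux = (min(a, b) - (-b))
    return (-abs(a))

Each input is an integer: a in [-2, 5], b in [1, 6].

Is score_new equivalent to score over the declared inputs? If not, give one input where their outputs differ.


a=-2, b=1 yields 2 from score but -2 from score_new.
verdict: not equivalent; witness: a=-2, b=1


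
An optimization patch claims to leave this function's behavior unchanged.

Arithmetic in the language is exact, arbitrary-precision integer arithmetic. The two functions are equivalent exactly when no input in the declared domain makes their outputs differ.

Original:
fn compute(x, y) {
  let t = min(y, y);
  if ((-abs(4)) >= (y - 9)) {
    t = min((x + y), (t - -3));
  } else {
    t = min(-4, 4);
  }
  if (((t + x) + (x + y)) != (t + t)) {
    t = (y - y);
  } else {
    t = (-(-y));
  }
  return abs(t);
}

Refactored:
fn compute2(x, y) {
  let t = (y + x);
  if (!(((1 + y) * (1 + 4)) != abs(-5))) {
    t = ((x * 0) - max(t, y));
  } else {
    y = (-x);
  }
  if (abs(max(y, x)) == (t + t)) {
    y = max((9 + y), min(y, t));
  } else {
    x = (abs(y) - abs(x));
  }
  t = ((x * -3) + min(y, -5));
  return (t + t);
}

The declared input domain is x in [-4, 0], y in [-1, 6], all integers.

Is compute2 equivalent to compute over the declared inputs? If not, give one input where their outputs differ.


x=-4, y=-1 yields 0 from compute but -10 from compute2.
verdict: not equivalent; witness: x=-4, y=-1


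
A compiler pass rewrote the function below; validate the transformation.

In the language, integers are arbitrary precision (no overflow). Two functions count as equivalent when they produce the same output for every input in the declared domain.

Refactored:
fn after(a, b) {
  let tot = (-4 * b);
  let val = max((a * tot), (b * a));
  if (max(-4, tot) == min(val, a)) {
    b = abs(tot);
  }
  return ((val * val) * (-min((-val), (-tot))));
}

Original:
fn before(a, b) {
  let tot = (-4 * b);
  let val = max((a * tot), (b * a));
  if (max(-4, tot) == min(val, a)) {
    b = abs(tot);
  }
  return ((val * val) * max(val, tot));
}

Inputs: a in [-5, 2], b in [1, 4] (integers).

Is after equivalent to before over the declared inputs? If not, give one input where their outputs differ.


Although min/max/abs usage differs, 32/32 inputs agree.
verdict: equivalent


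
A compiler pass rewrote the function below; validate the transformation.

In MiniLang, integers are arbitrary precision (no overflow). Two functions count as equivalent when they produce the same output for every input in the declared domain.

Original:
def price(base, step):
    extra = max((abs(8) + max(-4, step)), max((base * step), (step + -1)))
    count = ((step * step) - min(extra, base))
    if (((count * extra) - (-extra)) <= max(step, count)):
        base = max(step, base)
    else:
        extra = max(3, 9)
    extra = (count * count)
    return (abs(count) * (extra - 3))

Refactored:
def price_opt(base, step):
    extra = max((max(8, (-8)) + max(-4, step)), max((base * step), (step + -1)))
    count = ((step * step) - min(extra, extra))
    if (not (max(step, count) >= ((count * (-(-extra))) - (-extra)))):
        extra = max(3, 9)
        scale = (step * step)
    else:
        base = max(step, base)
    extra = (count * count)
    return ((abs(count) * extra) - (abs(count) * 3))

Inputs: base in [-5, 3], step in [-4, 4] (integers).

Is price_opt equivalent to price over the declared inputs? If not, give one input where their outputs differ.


Not equivalent: base=-5, step=-4 separates them (9198 vs 52).
price: extra=20, then count=21, then (((count * extra) - (-extra)) <= max(step, count)) is false, then extra=9, then extra=441, then returns 9198
price_opt: extra=20, then count=-4, then (not (max(step, count) >= ((count * (-(-extra))) - (-extra)))) is false, then base=-4, then extra=16, then returns 52
verdict: not equivalent; witness: base=-5, step=-4


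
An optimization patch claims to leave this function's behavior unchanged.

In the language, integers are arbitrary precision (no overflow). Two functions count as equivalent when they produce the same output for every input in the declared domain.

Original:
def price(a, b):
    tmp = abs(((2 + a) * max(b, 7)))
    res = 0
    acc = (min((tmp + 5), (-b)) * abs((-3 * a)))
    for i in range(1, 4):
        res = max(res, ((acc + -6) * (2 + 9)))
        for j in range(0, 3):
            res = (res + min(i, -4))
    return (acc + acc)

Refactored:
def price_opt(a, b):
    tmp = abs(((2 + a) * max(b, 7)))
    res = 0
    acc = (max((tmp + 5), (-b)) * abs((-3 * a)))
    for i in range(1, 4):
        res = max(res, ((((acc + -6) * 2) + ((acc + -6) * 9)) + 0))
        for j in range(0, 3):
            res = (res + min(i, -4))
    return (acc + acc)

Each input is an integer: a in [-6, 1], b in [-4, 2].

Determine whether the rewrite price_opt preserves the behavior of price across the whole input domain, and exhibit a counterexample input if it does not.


At a=-6, b=-4: price gives 144, price_opt gives 1188.
verdict: not equivalent; witness: a=-6, b=-4


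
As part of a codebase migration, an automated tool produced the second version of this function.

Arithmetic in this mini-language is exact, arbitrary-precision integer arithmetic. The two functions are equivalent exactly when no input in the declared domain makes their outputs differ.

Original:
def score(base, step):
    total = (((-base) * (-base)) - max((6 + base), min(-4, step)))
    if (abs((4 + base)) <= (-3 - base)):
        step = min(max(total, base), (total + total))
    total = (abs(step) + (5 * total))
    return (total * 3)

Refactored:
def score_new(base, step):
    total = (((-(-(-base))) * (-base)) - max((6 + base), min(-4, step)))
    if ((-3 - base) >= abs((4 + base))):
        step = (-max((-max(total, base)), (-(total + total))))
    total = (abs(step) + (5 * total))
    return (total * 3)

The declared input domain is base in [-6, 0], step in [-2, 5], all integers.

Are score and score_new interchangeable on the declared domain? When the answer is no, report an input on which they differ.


Differences: comparison usage differs; and min/max/abs usage differs — yet all 56 inputs agree.
verdict: equivalent


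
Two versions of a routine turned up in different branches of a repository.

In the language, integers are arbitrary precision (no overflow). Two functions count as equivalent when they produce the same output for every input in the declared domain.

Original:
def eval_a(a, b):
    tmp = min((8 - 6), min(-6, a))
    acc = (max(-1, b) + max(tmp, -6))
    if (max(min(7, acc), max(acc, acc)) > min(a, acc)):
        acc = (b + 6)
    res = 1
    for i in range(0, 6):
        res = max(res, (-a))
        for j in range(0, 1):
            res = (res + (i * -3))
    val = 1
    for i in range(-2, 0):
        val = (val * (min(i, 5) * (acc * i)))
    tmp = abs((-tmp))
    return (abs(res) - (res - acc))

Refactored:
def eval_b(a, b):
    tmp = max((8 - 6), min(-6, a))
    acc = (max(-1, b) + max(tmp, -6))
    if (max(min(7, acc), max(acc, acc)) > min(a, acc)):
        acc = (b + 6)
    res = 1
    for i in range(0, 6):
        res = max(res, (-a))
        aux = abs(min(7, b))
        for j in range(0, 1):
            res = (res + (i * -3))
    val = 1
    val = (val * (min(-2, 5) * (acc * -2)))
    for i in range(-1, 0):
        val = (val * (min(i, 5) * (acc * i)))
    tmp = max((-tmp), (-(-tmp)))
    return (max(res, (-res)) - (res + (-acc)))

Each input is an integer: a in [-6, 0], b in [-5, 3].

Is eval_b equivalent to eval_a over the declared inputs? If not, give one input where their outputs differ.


Consider the input a=-6, b=-5.
eval_a: tmp := -6 | acc := -7 | (max(min(7, acc), max(acc, acc)) > min(a, acc)): false | res := 1 | iter i=0: | res := 6 | iter j=0: | res := 6 | iter i=1: | res := 6 | iter j=0: | res := 3 | iter i=2: | res := 6 | iter j=0: | res := 0 | iter i=3: | res := 6 | iter j=0: | res := -3 | iter i=4: | res := 6 | iter j=0: | res := -6 | iter i=5: | res := 6 | iter j=0: | res := -9 | val := 1 | iter i=-2: | val := -28 | iter i=-1: | val := 196 | tmp := 6 | result 11
eval_b: tmp := 2 | acc := 1 | (max(min(7, acc), max(acc, acc)) > min(a, acc)): true | acc := 1 | res := 1 | iter i=0: | res := 6 | aux := 5 | iter j=0: | res := 6 | iter i=1: | res := 6 | aux := 5 | iter j=0: | res := 3 | iter i=2: | res := 6 | aux := 5 | iter j=0: | res := 0 | iter i=3: | res := 6 | aux := 5 | iter j=0: | res := -3 | iter i=4: | res := 6 | aux := 5 | iter j=0: | res := -6 | iter i=5: | res := 6 | aux := 5 | iter j=0: | res := -9 | val := 1 | val := 4 | iter i=-1: | val := 4 | tmp := 2 | result 19
11 and 19 differ, so these are not the same function on this domain.
verdict: not equivalent; witness: a=-6, b=-5


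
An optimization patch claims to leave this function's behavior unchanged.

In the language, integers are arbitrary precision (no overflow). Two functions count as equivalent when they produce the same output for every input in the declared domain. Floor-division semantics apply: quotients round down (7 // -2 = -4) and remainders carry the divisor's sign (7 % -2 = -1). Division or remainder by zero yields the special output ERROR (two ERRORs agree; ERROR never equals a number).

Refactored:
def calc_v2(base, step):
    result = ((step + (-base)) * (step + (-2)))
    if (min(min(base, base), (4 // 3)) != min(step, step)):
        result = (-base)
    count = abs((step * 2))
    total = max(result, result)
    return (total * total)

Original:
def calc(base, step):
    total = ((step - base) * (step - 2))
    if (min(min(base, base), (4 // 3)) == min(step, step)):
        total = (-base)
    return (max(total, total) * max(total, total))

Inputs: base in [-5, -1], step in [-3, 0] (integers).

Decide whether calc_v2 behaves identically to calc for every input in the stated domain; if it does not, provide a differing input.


Not equivalent: base=-5, step=-3 separates them (100 vs 25).
calc: total := -10 | (min(min(base, base), (4 // 3)) == min(step, step)): false | result 100
calc_v2: result := -10 | (min(min(base, base), (4 // 3)) != min(step, step)): true | result := 5 | count := 6 | total := 5 | result 25
verdict: not equivalent; witness: base=-5, step=-3
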